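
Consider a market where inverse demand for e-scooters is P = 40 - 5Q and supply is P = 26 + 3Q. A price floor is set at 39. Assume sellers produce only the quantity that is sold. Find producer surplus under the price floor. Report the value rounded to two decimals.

2.54

Free-market equilibrium: 40 - 5Q = 26 + 3Q gives Q* = 1.75, P* = 31.25.
At P = 39, buyers demand (40 - 39)/5 = 0.2 while sellers would supply more, so the quantity traded is 0.2 at price 39.
The supply price at Q = 0.2 is 26.6. PS is the trapezoid between 39 and supply over [0, 0.2]: (1/2)[(39 - 26) + (39 - 26.6)](0.2) = 2.54.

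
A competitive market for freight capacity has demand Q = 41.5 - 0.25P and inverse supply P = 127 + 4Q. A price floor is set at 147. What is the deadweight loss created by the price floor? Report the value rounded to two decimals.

Rewriting demand in inverse form: P = 166 - 4Q.
Without the control, 166 - 4Q = 127 + 4Q so Q* = 4.875 and P* = 146.5.
At P = 147, buyers demand (166 - 147)/4 = 4.75 while sellers would supply more, so the quantity traded is 4.75 at price 147.
The lost-trades triangle has base Q* - 4.75 = 0.125 and height equal to the gap between the curves at Q = 4.75, which is 147 - 146 = 1. DWL = (1/2)(0.125)(1) = 0.0625.

0.06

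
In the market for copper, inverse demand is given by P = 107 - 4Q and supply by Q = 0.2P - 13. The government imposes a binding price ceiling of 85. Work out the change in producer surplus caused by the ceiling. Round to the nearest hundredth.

-14.44

Rewriting supply in inverse form: P = 65 + 5Q.
Without the control, 107 - 4Q = 65 + 5Q so Q* = 4.6667 and P* = 88.3333.
At P = 85, sellers supply (85 - 65)/5 = 4 while buyers want more, so the quantity traded is 4 at price 85.
PS goes from (1/2)(4.6667)(23.3333) = 54.4444 to 40 (computed as (85 - 65)(4) - (1/2)(5)(4)^2), a change of -14.4444.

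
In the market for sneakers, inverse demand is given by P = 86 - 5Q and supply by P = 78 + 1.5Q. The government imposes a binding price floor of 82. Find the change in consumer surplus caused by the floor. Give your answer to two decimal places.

-2.19

Free-market equilibrium: 86 - 5Q = 78 + 1.5Q gives Q* = 1.2308, P* = 79.8462.
At the floor price 82, quantity demanded is (86 - 82)/5 = 0.8; demand is the short side, so Q = 0.8 trades at P = 82.
CS goes from (1/2)(1.2308)(6.1538) = 3.787 to 1.6 (computed as (86 - 82)(0.8) - (1/2)(5)(0.8)^2), a change of -2.187.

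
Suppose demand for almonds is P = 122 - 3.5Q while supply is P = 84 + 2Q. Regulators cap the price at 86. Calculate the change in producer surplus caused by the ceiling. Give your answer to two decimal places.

Without the control, 122 - 3.5Q = 84 + 2Q so Q* = 6.9091 and P* = 97.8182.
At the ceiling price 86, quantity supplied is (86 - 84)/2 = 1; supply is the short side, so Q = 1 trades at P = 86.
PS goes from (1/2)(6.9091)(13.8182) = 47.7355 to 1 (computed as (86 - 84)(1) - (1/2)(2)(1)^2), a change of -46.7355.

-46.74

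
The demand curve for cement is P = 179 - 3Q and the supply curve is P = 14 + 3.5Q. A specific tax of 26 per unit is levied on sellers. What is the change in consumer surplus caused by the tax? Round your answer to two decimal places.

Without the tax, 179 - 3Q = 14 + 3.5Q so Q* = 25.3846 and P* = 102.8462.
A tax on sellers shifts supply up by 26: 179 - 3Q = 14 + 3.5Q + 26, so Q_t = 21.3846. Buyers pay P_b = 114.8462; sellers receive P_s = P_b - 26 = 88.8462.
Consumers lose the trapezoid between P* and P_b out to Q_t plus the triangle from Q_t to Q*: change in CS = 685.9527 - 966.568 = -280.6154.

-280.62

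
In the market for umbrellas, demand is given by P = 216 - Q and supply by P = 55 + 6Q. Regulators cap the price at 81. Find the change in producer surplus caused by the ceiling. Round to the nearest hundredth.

Without the control, 216 - Q = 55 + 6Q so Q* = 23 and P* = 193.
At the ceiling price 81, quantity supplied is (81 - 55)/6 = 4.3333; supply is the short side, so Q = 4.3333 trades at P = 81.
PS goes from (1/2)(23)(138) = 1587 to 56.3333 (computed as (81 - 55)(4.3333) - (1/2)(6)(4.3333)^2), a change of -1530.6667.

-1530.67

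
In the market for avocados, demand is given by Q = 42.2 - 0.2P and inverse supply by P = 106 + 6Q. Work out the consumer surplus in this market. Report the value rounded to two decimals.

227.79

Rewriting demand in inverse form: P = 211 - 5Q.
Set 211 - 5Q = 106 + 6Q, which gives 105 = 11Q, so Q* = 9.5455 and P* = 211 - 5(9.5455) = 163.2727.
Consumer surplus is the triangle under demand above P*: (1/2)(9.5455)(211 - 163.2727) = (1/2)(9.5455)(47.7273) = 227.7893.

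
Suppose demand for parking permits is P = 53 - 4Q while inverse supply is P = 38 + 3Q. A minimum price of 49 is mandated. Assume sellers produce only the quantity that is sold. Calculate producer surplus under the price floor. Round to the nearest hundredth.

9.50

Free-market equilibrium: 53 - 4Q = 38 + 3Q gives Q* = 2.1429, P* = 44.4286.
At P = 49, buyers demand (53 - 49)/4 = 1 while sellers would supply more, so the quantity traded is 1 at price 49.
The supply price at Q = 1 is 41. PS is the trapezoid between 49 and supply over [0, 1]: (1/2)[(49 - 38) + (49 - 41)](1) = 9.5.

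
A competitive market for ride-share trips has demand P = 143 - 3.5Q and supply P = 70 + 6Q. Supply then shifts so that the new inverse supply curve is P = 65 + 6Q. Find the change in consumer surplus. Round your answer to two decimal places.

Initial equilibrium: Q_0 = 7.6842, P_0 = 116.1053; CS_0 = (1/2)(7.6842)(26.8947) = 103.3324, PS_0 = (1/2)(7.6842)(46.1053) = 177.1413.
New equilibrium: 143 - 3.5Q = 65 + 6Q gives Q_1 = 8.2105, P_1 = 114.2632; CS_1 = 117.9723, PS_1 = 202.2382.
Change in consumer surplus = 117.9723 - 103.3324 = 14.6399.

14.64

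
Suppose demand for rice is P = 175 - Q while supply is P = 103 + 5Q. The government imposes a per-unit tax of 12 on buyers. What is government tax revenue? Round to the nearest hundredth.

120.00

Pre-tax equilibrium: 175 - Q = 103 + 5Q gives Q* = 12, P* = 163.
A tax on buyers shifts demand down by 12: (175 - 12) - Q = 103 + 5Q, so Q_t = 10. Buyers pay P_b = 165; sellers receive P_s = P_b - 12 = 153.
Revenue is the tax times quantity traded: 12 x 10 = 120.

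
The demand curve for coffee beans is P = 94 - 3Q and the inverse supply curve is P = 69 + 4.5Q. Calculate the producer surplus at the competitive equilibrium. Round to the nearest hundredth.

Equilibrium: 94 - 3Q = 69 + 4.5Q, so Q* = 3.3333 and P* = 84.
The supply curve's price intercept is 69, so PS = (1/2)(Q*)(P* - 69) = (1/2)(3.3333)(15) = 25.

25.00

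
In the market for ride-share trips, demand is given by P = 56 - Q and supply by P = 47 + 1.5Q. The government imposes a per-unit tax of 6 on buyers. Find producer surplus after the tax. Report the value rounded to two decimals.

1.08

Without the tax, 56 - Q = 47 + 1.5Q so Q* = 3.6 and P* = 52.4.
A tax on buyers shifts demand down by 6: (56 - 6) - Q = 47 + 1.5Q, so Q_t = 1.2. Buyers pay P_b = 54.8; sellers receive P_s = P_b - 6 = 48.8.
PS = (1/2)(Q_t)(P_s - 47) = (1/2)(1.2)(1.8) = 1.08.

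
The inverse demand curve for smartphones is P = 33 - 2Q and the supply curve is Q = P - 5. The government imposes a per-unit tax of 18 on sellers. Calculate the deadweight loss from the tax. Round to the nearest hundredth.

54.00

Rewriting supply in inverse form: P = 5 + Q.
Pre-tax equilibrium: 33 - 2Q = 5 + Q gives Q* = 9.3333, P* = 14.3333.
A tax on sellers shifts supply up by 18: 33 - 2Q = 5 + Q + 18, so Q_t = 3.3333. Buyers pay P_b = 26.3333; sellers receive P_s = P_b - 18 = 8.3333.
Deadweight loss is the triangle between the curves from Q_t to Q*: (1/2)(9.3333 - 3.3333)(18) = 54.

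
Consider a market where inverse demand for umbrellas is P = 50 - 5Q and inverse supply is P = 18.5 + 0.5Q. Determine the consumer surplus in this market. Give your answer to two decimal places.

Set 50 - 5Q = 18.5 + 0.5Q, which gives 31.5 = 5.5Q, so Q* = 5.7273 and P* = 50 - 5(5.7273) = 21.3636.
Consumer surplus is the triangle under demand above P*: (1/2)(5.7273)(50 - 21.3636) = (1/2)(5.7273)(28.6364) = 82.0041.

82.00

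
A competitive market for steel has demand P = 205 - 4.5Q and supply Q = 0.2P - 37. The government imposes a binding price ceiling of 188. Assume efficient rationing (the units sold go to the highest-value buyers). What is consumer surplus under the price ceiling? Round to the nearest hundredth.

9.39

Rewriting supply in inverse form: P = 185 + 5Q.
Without the control, 205 - 4.5Q = 185 + 5Q so Q* = 2.1053 and P* = 195.5263.
At the ceiling price 188, quantity supplied is (188 - 185)/5 = 0.6; supply is the short side, so Q = 0.6 trades at P = 188.
The demand price at Q = 0.6 is 202.3. CS is the trapezoid between demand and 188 over [0, 0.6]: (1/2)[(205 - 188) + (202.3 - 188)](0.6) = 9.39.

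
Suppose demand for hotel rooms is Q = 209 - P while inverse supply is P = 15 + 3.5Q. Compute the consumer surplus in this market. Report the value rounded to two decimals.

929.28

Rewriting demand in inverse form: P = 209 - Q.
Setting demand equal to supply, 194 = 4.5Q, so Q* = 43.1111 and P* = 165.8889.
Consumer surplus is the triangle under demand above P*: (1/2)(43.1111)(209 - 165.8889) = (1/2)(43.1111)(43.1111) = 929.284.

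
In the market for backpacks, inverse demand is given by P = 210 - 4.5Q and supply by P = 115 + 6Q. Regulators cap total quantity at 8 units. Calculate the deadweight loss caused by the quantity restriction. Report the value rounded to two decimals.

Unrestricted equilibrium: Q* = (210 - 115)/(4.5 + 6) = 9.0476.
At Q = 8 the demand price is 210 - 4.5(8) = 174 and the supply price is 115 + 6(8) = 163.
DWL = (1/2)(gap between curves at 8) x (Q* - 8) = (1/2)(11)(1.0476) = 5.7619.

5.76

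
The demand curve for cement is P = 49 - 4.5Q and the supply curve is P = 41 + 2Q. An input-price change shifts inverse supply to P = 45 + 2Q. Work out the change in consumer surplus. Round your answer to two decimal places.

Initial equilibrium: Q_0 = 1.2308, P_0 = 43.4615; CS_0 = (1/2)(1.2308)(5.5385) = 3.4083, PS_0 = (1/2)(1.2308)(2.4615) = 1.5148.
New equilibrium: 49 - 4.5Q = 45 + 2Q gives Q_1 = 0.6154, P_1 = 46.2308; CS_1 = 0.8521, PS_1 = 0.3787.
Change in consumer surplus = 0.8521 - 3.4083 = -2.5562.

-2.56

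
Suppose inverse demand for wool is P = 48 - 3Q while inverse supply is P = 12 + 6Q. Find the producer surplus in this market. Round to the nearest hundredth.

Setting demand equal to supply, 36 = 9Q, so Q* = 4 and P* = 36.
Producer surplus is the triangle above supply below P*: (1/2)(4)(36 - 12) = (1/2)(4)(24) = 48.

48.00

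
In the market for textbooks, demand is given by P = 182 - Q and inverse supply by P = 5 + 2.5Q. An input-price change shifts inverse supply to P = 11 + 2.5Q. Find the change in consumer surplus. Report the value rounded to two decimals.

-85.22

Initial equilibrium: Q_0 = 50.5714, P_0 = 131.4286; CS_0 = (1/2)(50.5714)(50.5714) = 1278.7347, PS_0 = (1/2)(50.5714)(126.4286) = 3196.8367.
New equilibrium: 182 - Q = 11 + 2.5Q gives Q_1 = 48.8571, P_1 = 133.1429; CS_1 = 1193.5102, PS_1 = 2983.7755.
Change in consumer surplus = 1193.5102 - 1278.7347 = -85.2245.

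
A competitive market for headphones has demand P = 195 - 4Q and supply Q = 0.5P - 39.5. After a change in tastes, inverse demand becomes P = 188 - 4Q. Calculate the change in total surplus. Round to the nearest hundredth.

Rewriting supply in inverse form: P = 79 + 2Q.
Initial equilibrium: Q_0 = 19.3333, P_0 = 117.6667; CS_0 = (1/2)(19.3333)(77.3333) = 747.5556, PS_0 = (1/2)(19.3333)(38.6667) = 373.7778.
New equilibrium: 188 - 4Q = 79 + 2Q gives Q_1 = 18.1667, P_1 = 115.3333; CS_1 = 660.0556, PS_1 = 330.0278.
Change in total surplus = (660.0556 + 330.0278) - (747.5556 + 373.7778) = -131.25.

-131.25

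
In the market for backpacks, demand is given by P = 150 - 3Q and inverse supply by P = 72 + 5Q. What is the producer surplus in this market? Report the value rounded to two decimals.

237.66

Setting demand equal to supply, 78 = 8Q, so Q* = 9.75 and P* = 120.75.
PS is the area between P* and the supply curve from 0 to Q*: (1/2)(9.75)(48.75) = 237.6562.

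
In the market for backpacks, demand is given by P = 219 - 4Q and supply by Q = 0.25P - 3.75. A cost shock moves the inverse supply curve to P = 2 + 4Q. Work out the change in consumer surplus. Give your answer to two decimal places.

171.03

Rewriting supply in inverse form: P = 15 + 4Q.
Initial equilibrium: Q_0 = 25.5, P_0 = 117; CS_0 = (1/2)(25.5)(102) = 1300.5, PS_0 = (1/2)(25.5)(102) = 1300.5.
New equilibrium: 219 - 4Q = 2 + 4Q gives Q_1 = 27.125, P_1 = 110.5; CS_1 = 1471.5312, PS_1 = 1471.5312.
Change in consumer surplus = 1471.5312 - 1300.5 = 171.0312.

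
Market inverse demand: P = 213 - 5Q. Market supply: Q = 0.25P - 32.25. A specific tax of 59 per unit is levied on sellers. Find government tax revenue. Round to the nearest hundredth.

163.89

Rewriting supply in inverse form: P = 129 + 4Q.
Without the tax, 213 - 5Q = 129 + 4Q so Q* = 9.3333 and P* = 166.3333.
A tax on sellers shifts supply up by 59: 213 - 5Q = 129 + 4Q + 59, so Q_t = 2.7778. Buyers pay P_b = 199.1111; sellers receive P_s = P_b - 59 = 140.1111.
Revenue is the tax times quantity traded: 59 x 2.7778 = 163.8889.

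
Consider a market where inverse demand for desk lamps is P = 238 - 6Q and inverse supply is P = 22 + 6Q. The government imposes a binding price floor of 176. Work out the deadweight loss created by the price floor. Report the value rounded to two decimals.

352.67

Without the control, 238 - 6Q = 22 + 6Q so Q* = 18 and P* = 130.
At P = 176, buyers demand (238 - 176)/6 = 10.3333 while sellers would supply more, so the quantity traded is 10.3333 at price 176.
At Q = 10.3333 the demand price is 176 and the supply price is 84. Deadweight loss is the triangle between the curves from 10.3333 to 18: (1/2)(176 - 84)(18 - 10.3333) = 352.6667.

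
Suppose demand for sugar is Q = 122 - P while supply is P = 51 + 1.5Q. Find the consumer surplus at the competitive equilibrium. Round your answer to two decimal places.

403.28

Rewriting demand in inverse form: P = 122 - Q.
Equilibrium: 122 - Q = 51 + 1.5Q, so Q* = 28.4 and P* = 93.6.
The demand choke price is 122, so CS = (1/2)(Q*)(122 - P*) = (1/2)(28.4)(28.4) = 403.28.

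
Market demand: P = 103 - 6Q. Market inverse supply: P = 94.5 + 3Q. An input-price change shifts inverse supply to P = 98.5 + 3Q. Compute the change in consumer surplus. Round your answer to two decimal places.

-1.93

Initial equilibrium: Q_0 = 0.9444, P_0 = 97.3333; CS_0 = (1/2)(0.9444)(5.6667) = 2.6759, PS_0 = (1/2)(0.9444)(2.8333) = 1.338.
New equilibrium: 103 - 6Q = 98.5 + 3Q gives Q_1 = 0.5, P_1 = 100; CS_1 = 0.75, PS_1 = 0.375.
Change in consumer surplus = 0.75 - 2.6759 = -1.9259.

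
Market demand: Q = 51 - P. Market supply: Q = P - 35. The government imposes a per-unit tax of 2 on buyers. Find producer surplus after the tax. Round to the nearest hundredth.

24.50

Rewriting demand in inverse form: P = 51 - Q.
Rewriting supply in inverse form: P = 35 + Q.
Pre-tax equilibrium: 51 - Q = 35 + Q gives Q* = 8, P* = 43.
A tax on buyers shifts demand down by 2: (51 - 2) - Q = 35 + Q, so Q_t = 7. Buyers pay P_b = 44; sellers receive P_s = P_b - 2 = 42.
Producer surplus is the triangle above supply below P_s: (1/2)(7)(42 - 35) = 24.5.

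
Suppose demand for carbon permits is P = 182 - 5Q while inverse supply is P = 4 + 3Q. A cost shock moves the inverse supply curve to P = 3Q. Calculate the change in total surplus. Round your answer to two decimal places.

Initial equilibrium: Q_0 = 22.25, P_0 = 70.75; CS_0 = (1/2)(22.25)(111.25) = 1237.6562, PS_0 = (1/2)(22.25)(66.75) = 742.5938.
New equilibrium: 182 - 5Q = 3Q gives Q_1 = 22.75, P_1 = 68.25; CS_1 = 1293.9062, PS_1 = 776.3438.
Change in total surplus = (1293.9062 + 776.3438) - (1237.6562 + 742.5938) = 90.

90.00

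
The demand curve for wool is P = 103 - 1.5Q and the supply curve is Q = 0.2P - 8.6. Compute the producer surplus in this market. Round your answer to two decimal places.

213.02

Rewriting supply in inverse form: P = 43 + 5Q.
Equilibrium: 103 - 1.5Q = 43 + 5Q, so Q* = 9.2308 and P* = 89.1538.
The supply curve's price intercept is 43, so PS = (1/2)(Q*)(P* - 43) = (1/2)(9.2308)(46.1538) = 213.0178.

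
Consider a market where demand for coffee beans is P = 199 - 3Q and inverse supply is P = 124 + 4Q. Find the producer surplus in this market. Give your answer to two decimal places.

Equilibrium: 199 - 3Q = 124 + 4Q, so Q* = 10.7143 and P* = 166.8571.
The supply curve's price intercept is 124, so PS = (1/2)(Q*)(P* - 124) = (1/2)(10.7143)(42.8571) = 229.5918.

229.59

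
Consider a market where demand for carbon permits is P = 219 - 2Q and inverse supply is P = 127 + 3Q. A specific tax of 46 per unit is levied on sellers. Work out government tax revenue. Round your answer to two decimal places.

423.20

Pre-tax equilibrium: 219 - 2Q = 127 + 3Q gives Q* = 18.4, P* = 182.2.
A tax on sellers shifts supply up by 46: 219 - 2Q = 127 + 3Q + 46, so Q_t = 9.2. Buyers pay P_b = 200.6; sellers receive P_s = P_b - 46 = 154.6.
Tax revenue = t x Q_t = 46 x 9.2 = 423.2.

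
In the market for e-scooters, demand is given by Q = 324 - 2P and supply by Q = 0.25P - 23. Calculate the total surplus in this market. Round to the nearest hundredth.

Rewriting demand in inverse form: P = 162 - 0.5Q.
Rewriting supply in inverse form: P = 92 + 4Q.
Setting demand equal to supply, 70 = 4.5Q, so Q* = 15.5556 and P* = 154.2222.
CS = (1/2)(15.5556)(7.7778) = 60.4938 and PS = (1/2)(15.5556)(62.2222) = 483.9506, so total surplus = 544.4444.

544.44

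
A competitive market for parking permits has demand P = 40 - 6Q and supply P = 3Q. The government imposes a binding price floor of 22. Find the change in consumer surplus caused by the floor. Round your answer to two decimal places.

Free-market equilibrium: 40 - 6Q = 3Q gives Q* = 4.4444, P* = 13.3333.
At the floor price 22, quantity demanded is (40 - 22)/6 = 3; demand is the short side, so Q = 3 trades at P = 22.
CS goes from (1/2)(4.4444)(26.6667) = 59.2593 to 27 (computed as (40 - 22)(3) - (1/2)(6)(3)^2), a change of -32.2593.

-32.26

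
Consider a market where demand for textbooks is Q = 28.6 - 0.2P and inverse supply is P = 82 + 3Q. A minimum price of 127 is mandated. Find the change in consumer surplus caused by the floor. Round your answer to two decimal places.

-119.75

Rewriting demand in inverse form: P = 143 - 5Q.
Free-market equilibrium: 143 - 5Q = 82 + 3Q gives Q* = 7.625, P* = 104.875.
At P = 127, buyers demand (143 - 127)/5 = 3.2 while sellers would supply more, so the quantity traded is 3.2 at price 127.
CS goes from (1/2)(7.625)(38.125) = 145.3516 to 25.6 (computed as (143 - 127)(3.2) - (1/2)(5)(3.2)^2), a change of -119.7516.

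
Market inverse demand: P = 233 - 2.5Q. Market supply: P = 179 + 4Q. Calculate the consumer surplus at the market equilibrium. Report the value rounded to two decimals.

Equilibrium: 233 - 2.5Q = 179 + 4Q, so Q* = 8.3077 and P* = 212.2308.
Consumer surplus is the triangle under demand above P*: (1/2)(8.3077)(233 - 212.2308) = (1/2)(8.3077)(20.7692) = 86.2722.

86.27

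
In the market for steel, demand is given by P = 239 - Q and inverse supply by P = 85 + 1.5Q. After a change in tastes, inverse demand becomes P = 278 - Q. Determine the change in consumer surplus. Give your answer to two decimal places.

Initial equilibrium: Q_0 = 61.6, P_0 = 177.4; CS_0 = (1/2)(61.6)(61.6) = 1897.28, PS_0 = (1/2)(61.6)(92.4) = 2845.92.
New equilibrium: 278 - Q = 85 + 1.5Q gives Q_1 = 77.2, P_1 = 200.8; CS_1 = 2979.92, PS_1 = 4469.88.
Change in consumer surplus = 2979.92 - 1897.28 = 1082.64.

1082.64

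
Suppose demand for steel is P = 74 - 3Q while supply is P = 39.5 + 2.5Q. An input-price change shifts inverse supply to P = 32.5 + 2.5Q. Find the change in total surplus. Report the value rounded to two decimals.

Initial equilibrium: Q_0 = 6.2727, P_0 = 55.1818; CS_0 = (1/2)(6.2727)(18.8182) = 59.0207, PS_0 = (1/2)(6.2727)(15.6818) = 49.1839.
New equilibrium: 74 - 3Q = 32.5 + 2.5Q gives Q_1 = 7.5455, P_1 = 51.3636; CS_1 = 85.4008, PS_1 = 71.1674.
Change in total surplus = (85.4008 + 71.1674) - (59.0207 + 49.1839) = 48.3636.

48.36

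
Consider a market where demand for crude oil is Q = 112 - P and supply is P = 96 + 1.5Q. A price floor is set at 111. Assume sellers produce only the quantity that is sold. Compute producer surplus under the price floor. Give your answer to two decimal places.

Rewriting demand in inverse form: P = 112 - Q.
Without the control, 112 - Q = 96 + 1.5Q so Q* = 6.4 and P* = 105.6.
At P = 111, buyers demand (112 - 111)/1 = 1 while sellers would supply more, so the quantity traded is 1 at price 111.
The supply price at Q = 1 is 97.5. PS is the trapezoid between 111 and supply over [0, 1]: (1/2)[(111 - 96) + (111 - 97.5)](1) = 14.25.

14.25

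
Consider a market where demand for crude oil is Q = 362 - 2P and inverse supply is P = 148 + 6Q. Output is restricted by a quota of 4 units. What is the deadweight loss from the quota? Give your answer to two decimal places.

3.77

Rewriting demand in inverse form: P = 181 - 0.5Q.
Without the quota, 181 - 0.5Q = 148 + 6Q gives Q* = 5.0769.
At Q = 4 the demand price is 181 - 0.5(4) = 179 and the supply price is 148 + 6(4) = 172.
DWL = (1/2)(gap between curves at 4) x (Q* - 4) = (1/2)(7)(1.0769) = 3.7692.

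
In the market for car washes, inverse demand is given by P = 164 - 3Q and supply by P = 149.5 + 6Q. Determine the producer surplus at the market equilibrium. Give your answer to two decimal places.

Setting demand equal to supply, 14.5 = 9Q, so Q* = 1.6111 and P* = 159.1667.
The supply curve's price intercept is 149.5, so PS = (1/2)(Q*)(P* - 149.5) = (1/2)(1.6111)(9.6667) = 7.787.

7.79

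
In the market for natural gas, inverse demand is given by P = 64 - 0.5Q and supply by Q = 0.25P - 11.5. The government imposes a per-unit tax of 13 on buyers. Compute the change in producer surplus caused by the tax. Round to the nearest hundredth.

-29.53

Rewriting supply in inverse form: P = 46 + 4Q.
Pre-tax equilibrium: 64 - 0.5Q = 46 + 4Q gives Q* = 4, P* = 62.
With the tax, buyers' net willingness to pay falls by 13: (64 - 13) - 0.5Q = 46 + 4Q, so Q_t = 1.1111. Buyers pay P_b = 63.4444; sellers receive P_s = P_b - 13 = 50.4444.
Producers lose the trapezoid between P_s and P* out to Q_t plus the triangle from Q_t to Q*: change in PS = 2.4691 - 32 = -29.5309.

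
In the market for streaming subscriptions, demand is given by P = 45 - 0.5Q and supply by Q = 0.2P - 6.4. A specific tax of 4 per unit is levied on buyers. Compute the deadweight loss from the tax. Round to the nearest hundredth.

1.45

Rewriting supply in inverse form: P = 32 + 5Q.
Pre-tax equilibrium: 45 - 0.5Q = 32 + 5Q gives Q* = 2.3636, P* = 43.8182.
With the tax, buyers' net willingness to pay falls by 4: (45 - 4) - 0.5Q = 32 + 5Q, so Q_t = 1.6364. Buyers pay P_b = 44.1818; sellers receive P_s = P_b - 4 = 40.1818.
The welfare triangle lost has base Q* - Q_t = 0.7273 and height t = 4, so DWL = (1/2)(0.7273)(4) = 1.4545.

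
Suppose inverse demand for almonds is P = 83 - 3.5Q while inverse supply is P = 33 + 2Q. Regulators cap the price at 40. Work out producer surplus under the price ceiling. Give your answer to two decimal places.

Free-market equilibrium: 83 - 3.5Q = 33 + 2Q gives Q* = 9.0909, P* = 51.1818.
At P = 40, sellers supply (40 - 33)/2 = 3.5 while buyers want more, so the quantity traded is 3.5 at price 40.
PS is the triangle above supply below 40: (1/2)(3.5)(40 - 33) = 12.25.

12.25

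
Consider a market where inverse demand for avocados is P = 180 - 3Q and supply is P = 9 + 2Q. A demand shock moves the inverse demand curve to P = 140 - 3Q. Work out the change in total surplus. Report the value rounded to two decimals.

-1208.00

Initial equilibrium: Q_0 = 34.2, P_0 = 77.4; CS_0 = (1/2)(34.2)(102.6) = 1754.46, PS_0 = (1/2)(34.2)(68.4) = 1169.64.
New equilibrium: 140 - 3Q = 9 + 2Q gives Q_1 = 26.2, P_1 = 61.4; CS_1 = 1029.66, PS_1 = 686.44.
Change in total surplus = (1029.66 + 686.44) - (1754.46 + 1169.64) = -1208.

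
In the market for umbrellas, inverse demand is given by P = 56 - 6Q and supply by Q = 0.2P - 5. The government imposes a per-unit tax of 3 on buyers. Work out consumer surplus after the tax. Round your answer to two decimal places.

19.44

Rewriting supply in inverse form: P = 25 + 5Q.
Pre-tax equilibrium: 56 - 6Q = 25 + 5Q gives Q* = 2.8182, P* = 39.0909.
With the tax, buyers' net willingness to pay falls by 3: (56 - 3) - 6Q = 25 + 5Q, so Q_t = 2.5455. Buyers pay P_b = 40.7273; sellers receive P_s = P_b - 3 = 37.7273.
CS = (1/2)(Q_t)(56 - P_b) = (1/2)(2.5455)(15.2727) = 19.438.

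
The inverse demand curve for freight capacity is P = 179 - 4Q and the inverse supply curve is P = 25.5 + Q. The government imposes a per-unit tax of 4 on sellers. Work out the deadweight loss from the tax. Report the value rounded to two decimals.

1.60

Without the tax, 179 - 4Q = 25.5 + Q so Q* = 30.7 and P* = 56.2.
With the tax, sellers need 4 more per unit: 179 - 4Q = 25.5 + Q + 4, so Q_t = 29.9. Buyers pay P_b = 59.4; sellers receive P_s = P_b - 4 = 55.4.
The welfare triangle lost has base Q* - Q_t = 0.8 and height t = 4, so DWL = (1/2)(0.8)(4) = 1.6.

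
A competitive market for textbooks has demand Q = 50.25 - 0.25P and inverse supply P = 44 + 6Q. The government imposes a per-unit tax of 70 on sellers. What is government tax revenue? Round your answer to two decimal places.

Rewriting demand in inverse form: P = 201 - 4Q.
Pre-tax equilibrium: 201 - 4Q = 44 + 6Q gives Q* = 15.7, P* = 138.2.
A tax on sellers shifts supply up by 70: 201 - 4Q = 44 + 6Q + 70, so Q_t = 8.7. Buyers pay P_b = 166.2; sellers receive P_s = P_b - 70 = 96.2.
Revenue is the tax times quantity traded: 70 x 8.7 = 609.

609.00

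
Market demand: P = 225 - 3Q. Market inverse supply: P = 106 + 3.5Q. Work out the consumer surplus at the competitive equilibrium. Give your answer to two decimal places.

502.76

Setting demand equal to supply, 119 = 6.5Q, so Q* = 18.3077 and P* = 170.0769.
Consumer surplus is the triangle under demand above P*: (1/2)(18.3077)(225 - 170.0769) = (1/2)(18.3077)(54.9231) = 502.7574.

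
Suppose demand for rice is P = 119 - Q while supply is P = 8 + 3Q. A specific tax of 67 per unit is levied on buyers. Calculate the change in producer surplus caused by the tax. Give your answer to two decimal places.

Pre-tax equilibrium: 119 - Q = 8 + 3Q gives Q* = 27.75, P* = 91.25.
With the tax, buyers' net willingness to pay falls by 67: (119 - 67) - Q = 8 + 3Q, so Q_t = 11. Buyers pay P_b = 108; sellers receive P_s = P_b - 67 = 41.
Producers lose the trapezoid between P_s and P* out to Q_t plus the triangle from Q_t to Q*: change in PS = 181.5 - 1155.0938 = -973.5938.

-973.59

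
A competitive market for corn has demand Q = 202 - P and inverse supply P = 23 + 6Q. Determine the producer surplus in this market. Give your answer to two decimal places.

Rewriting demand in inverse form: P = 202 - Q.
Set 202 - Q = 23 + 6Q, which gives 179 = 7Q, so Q* = 25.5714 and P* = 202 - (25.5714) = 176.4286.
Producer surplus is the triangle above supply below P*: (1/2)(25.5714)(176.4286 - 23) = (1/2)(25.5714)(153.4286) = 1961.6939.

1961.69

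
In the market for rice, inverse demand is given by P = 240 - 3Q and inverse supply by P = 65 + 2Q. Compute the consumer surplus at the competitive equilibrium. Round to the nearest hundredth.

Equilibrium: 240 - 3Q = 65 + 2Q, so Q* = 35 and P* = 135.
The demand choke price is 240, so CS = (1/2)(Q*)(240 - P*) = (1/2)(35)(105) = 1837.5.

1837.50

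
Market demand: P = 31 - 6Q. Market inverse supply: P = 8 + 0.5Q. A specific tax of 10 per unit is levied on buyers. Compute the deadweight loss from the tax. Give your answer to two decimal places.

7.69

Pre-tax equilibrium: 31 - 6Q = 8 + 0.5Q gives Q* = 3.5385, P* = 9.7692.
With the tax, buyers' net willingness to pay falls by 10: (31 - 10) - 6Q = 8 + 0.5Q, so Q_t = 2. Buyers pay P_b = 19; sellers receive P_s = P_b - 10 = 9.
The welfare triangle lost has base Q* - Q_t = 1.5385 and height t = 10, so DWL = (1/2)(1.5385)(10) = 7.6923.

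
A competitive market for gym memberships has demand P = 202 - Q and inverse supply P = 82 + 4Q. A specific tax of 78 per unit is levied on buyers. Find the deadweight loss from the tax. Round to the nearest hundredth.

Without the tax, 202 - Q = 82 + 4Q so Q* = 24 and P* = 178.
A tax on buyers shifts demand down by 78: (202 - 78) - Q = 82 + 4Q, so Q_t = 8.4. Buyers pay P_b = 193.6; sellers receive P_s = P_b - 78 = 115.6.
Deadweight loss is the triangle between the curves from Q_t to Q*: (1/2)(24 - 8.4)(78) = 608.4.

608.40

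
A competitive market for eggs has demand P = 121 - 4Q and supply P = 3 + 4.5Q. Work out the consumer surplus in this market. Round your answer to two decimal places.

385.44

Setting demand equal to supply, 118 = 8.5Q, so Q* = 13.8824 and P* = 65.4706.
Consumer surplus is the triangle under demand above P*: (1/2)(13.8824)(121 - 65.4706) = (1/2)(13.8824)(55.5294) = 385.4394.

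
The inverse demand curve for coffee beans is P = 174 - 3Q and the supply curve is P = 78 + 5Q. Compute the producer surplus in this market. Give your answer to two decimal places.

Equilibrium: 174 - 3Q = 78 + 5Q, so Q* = 12 and P* = 138.
The supply curve's price intercept is 78, so PS = (1/2)(Q*)(P* - 78) = (1/2)(12)(60) = 360.

360.00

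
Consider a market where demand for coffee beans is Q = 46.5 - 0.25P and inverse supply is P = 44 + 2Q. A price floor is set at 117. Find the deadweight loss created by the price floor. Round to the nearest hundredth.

123.52

Rewriting demand in inverse form: P = 186 - 4Q.
Free-market equilibrium: 186 - 4Q = 44 + 2Q gives Q* = 23.6667, P* = 91.3333.
At P = 117, buyers demand (186 - 117)/4 = 17.25 while sellers would supply more, so the quantity traded is 17.25 at price 117.
The lost-trades triangle has base Q* - 17.25 = 6.4167 and height equal to the gap between the curves at Q = 17.25, which is 117 - 78.5 = 38.5. DWL = (1/2)(6.4167)(38.5) = 123.5208.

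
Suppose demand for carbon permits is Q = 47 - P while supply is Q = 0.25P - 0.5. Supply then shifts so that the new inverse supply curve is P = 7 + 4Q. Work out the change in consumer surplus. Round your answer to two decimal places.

Rewriting demand in inverse form: P = 47 - Q.
Rewriting supply in inverse form: P = 2 + 4Q.
Initial equilibrium: Q_0 = 9, P_0 = 38; CS_0 = (1/2)(9)(9) = 40.5, PS_0 = (1/2)(9)(36) = 162.
New equilibrium: 47 - Q = 7 + 4Q gives Q_1 = 8, P_1 = 39; CS_1 = 32, PS_1 = 128.
Change in consumer surplus = 32 - 40.5 = -8.5.

-8.50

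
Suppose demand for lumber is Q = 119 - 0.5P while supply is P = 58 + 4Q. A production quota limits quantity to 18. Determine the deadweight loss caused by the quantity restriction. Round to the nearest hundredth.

Rewriting demand in inverse form: P = 238 - 2Q.
Without the quota, 238 - 2Q = 58 + 4Q gives Q* = 30.
At Q = 18 the demand price is 238 - 2(18) = 202 and the supply price is 58 + 4(18) = 130.
DWL = (1/2)(gap between curves at 18) x (Q* - 18) = (1/2)(72)(12) = 432.

432.00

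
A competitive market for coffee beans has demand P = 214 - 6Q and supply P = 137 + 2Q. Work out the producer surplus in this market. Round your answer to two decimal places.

Set 214 - 6Q = 137 + 2Q, which gives 77 = 8Q, so Q* = 9.625 and P* = 214 - 6(9.625) = 156.25.
Producer surplus is the triangle above supply below P*: (1/2)(9.625)(156.25 - 137) = (1/2)(9.625)(19.25) = 92.6406.

92.64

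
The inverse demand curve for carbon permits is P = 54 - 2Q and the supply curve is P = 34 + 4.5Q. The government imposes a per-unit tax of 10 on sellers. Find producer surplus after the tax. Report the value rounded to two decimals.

Pre-tax equilibrium: 54 - 2Q = 34 + 4.5Q gives Q* = 3.0769, P* = 47.8462.
With the tax, sellers need 10 more per unit: 54 - 2Q = 34 + 4.5Q + 10, so Q_t = 1.5385. Buyers pay P_b = 50.9231; sellers receive P_s = P_b - 10 = 40.9231.
PS = (1/2)(Q_t)(P_s - 34) = (1/2)(1.5385)(6.9231) = 5.3254.

5.33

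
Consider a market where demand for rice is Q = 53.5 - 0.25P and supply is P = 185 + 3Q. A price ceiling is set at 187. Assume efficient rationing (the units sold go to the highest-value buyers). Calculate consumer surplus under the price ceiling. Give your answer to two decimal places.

Rewriting demand in inverse form: P = 214 - 4Q.
Without the control, 214 - 4Q = 185 + 3Q so Q* = 4.1429 and P* = 197.4286.
At the ceiling price 187, quantity supplied is (187 - 185)/3 = 0.6667; supply is the short side, so Q = 0.6667 trades at P = 187.
The demand price at Q = 0.6667 is 211.3333. CS is the trapezoid between demand and 187 over [0, 0.6667]: (1/2)[(214 - 187) + (211.3333 - 187)](0.6667) = 17.1111.

17.11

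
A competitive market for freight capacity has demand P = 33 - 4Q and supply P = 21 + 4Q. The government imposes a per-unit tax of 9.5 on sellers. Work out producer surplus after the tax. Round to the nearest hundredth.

0.20

Pre-tax equilibrium: 33 - 4Q = 21 + 4Q gives Q* = 1.5, P* = 27.
A tax on sellers shifts supply up by 9.5: 33 - 4Q = 21 + 4Q + 9.5, so Q_t = 0.3125. Buyers pay P_b = 31.75; sellers receive P_s = P_b - 9.5 = 22.25.
Producer surplus is the triangle above supply below P_s: (1/2)(0.3125)(22.25 - 21) = 0.1953.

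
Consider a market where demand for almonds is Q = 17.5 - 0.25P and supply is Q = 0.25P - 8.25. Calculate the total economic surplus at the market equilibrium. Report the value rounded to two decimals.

85.56

Rewriting demand in inverse form: P = 70 - 4Q.
Rewriting supply in inverse form: P = 33 + 4Q.
Set 70 - 4Q = 33 + 4Q, which gives 37 = 8Q, so Q* = 4.625 and P* = 70 - 4(4.625) = 51.5.
CS = (1/2)(4.625)(18.5) = 42.7812 and PS = (1/2)(4.625)(18.5) = 42.7812, so total surplus = 85.5625.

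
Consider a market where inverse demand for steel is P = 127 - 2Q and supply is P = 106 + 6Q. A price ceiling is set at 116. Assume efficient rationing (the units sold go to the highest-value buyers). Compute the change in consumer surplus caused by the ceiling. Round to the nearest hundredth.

Without the control, 127 - 2Q = 106 + 6Q so Q* = 2.625 and P* = 121.75.
At P = 116, sellers supply (116 - 106)/6 = 1.6667 while buyers want more, so the quantity traded is 1.6667 at price 116.
CS goes from (1/2)(2.625)(5.25) = 6.8906 to 15.5556 (computed as (127 - 116)(1.6667) - (1/2)(2)(1.6667)^2), a change of 8.6649.

8.66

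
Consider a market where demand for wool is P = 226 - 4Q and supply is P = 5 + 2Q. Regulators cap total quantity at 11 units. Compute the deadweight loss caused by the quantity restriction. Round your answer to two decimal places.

2002.08

Unrestricted equilibrium: Q* = (226 - 5)/(4 + 2) = 36.8333.
At Q = 11 the demand price is 226 - 4(11) = 182 and the supply price is 5 + 2(11) = 27.
DWL = (1/2)(gap between curves at 11) x (Q* - 11) = (1/2)(155)(25.8333) = 2002.0833.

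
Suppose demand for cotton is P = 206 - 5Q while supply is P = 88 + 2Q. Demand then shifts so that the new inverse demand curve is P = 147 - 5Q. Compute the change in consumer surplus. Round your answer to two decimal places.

-532.81

Initial equilibrium: Q_0 = 16.8571, P_0 = 121.7143; CS_0 = (1/2)(16.8571)(84.2857) = 710.4082, PS_0 = (1/2)(16.8571)(33.7143) = 284.1633.
New equilibrium: 147 - 5Q = 88 + 2Q gives Q_1 = 8.4286, P_1 = 104.8571; CS_1 = 177.602, PS_1 = 71.0408.
Change in consumer surplus = 177.602 - 710.4082 = -532.8061.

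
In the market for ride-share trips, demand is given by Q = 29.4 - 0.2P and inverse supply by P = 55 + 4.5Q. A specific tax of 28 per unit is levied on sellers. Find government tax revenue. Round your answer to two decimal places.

Rewriting demand in inverse form: P = 147 - 5Q.
Without the tax, 147 - 5Q = 55 + 4.5Q so Q* = 9.6842 and P* = 98.5789.
A tax on sellers shifts supply up by 28: 147 - 5Q = 55 + 4.5Q + 28, so Q_t = 6.7368. Buyers pay P_b = 113.3158; sellers receive P_s = P_b - 28 = 85.3158.
Revenue is the tax times quantity traded: 28 x 6.7368 = 188.6316.

188.63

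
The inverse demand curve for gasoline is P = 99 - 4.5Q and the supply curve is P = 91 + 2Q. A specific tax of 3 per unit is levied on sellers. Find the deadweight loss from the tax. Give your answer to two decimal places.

0.69

Pre-tax equilibrium: 99 - 4.5Q = 91 + 2Q gives Q* = 1.2308, P* = 93.4615.
With the tax, sellers need 3 more per unit: 99 - 4.5Q = 91 + 2Q + 3, so Q_t = 0.7692. Buyers pay P_b = 95.5385; sellers receive P_s = P_b - 3 = 92.5385.
Deadweight loss is the triangle between the curves from Q_t to Q*: (1/2)(1.2308 - 0.7692)(3) = 0.6923.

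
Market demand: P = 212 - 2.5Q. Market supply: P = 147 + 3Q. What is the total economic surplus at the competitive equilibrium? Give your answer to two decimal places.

Set 212 - 2.5Q = 147 + 3Q, which gives 65 = 5.5Q, so Q* = 11.8182 and P* = 212 - 2.5(11.8182) = 182.4545.
Total surplus is the full triangle between the curves from 0 to Q*: (1/2)(11.8182)(212 - 147) = 384.0909.

384.09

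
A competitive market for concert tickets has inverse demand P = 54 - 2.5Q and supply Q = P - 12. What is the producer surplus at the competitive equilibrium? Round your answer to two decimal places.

Rewriting supply in inverse form: P = 12 + Q.
Set 54 - 2.5Q = 12 + Q, which gives 42 = 3.5Q, so Q* = 12 and P* = 54 - 2.5(12) = 24.
The supply curve's price intercept is 12, so PS = (1/2)(Q*)(P* - 12) = (1/2)(12)(12) = 72.

72.00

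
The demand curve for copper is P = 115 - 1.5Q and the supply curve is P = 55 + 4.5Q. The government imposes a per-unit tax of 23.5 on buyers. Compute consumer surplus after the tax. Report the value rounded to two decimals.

27.76

Pre-tax equilibrium: 115 - 1.5Q = 55 + 4.5Q gives Q* = 10, P* = 100.
A tax on buyers shifts demand down by 23.5: (115 - 23.5) - 1.5Q = 55 + 4.5Q, so Q_t = 6.0833. Buyers pay P_b = 105.875; sellers receive P_s = P_b - 23.5 = 82.375.
Consumer surplus is the triangle under demand above P_b: (1/2)(6.0833)(115 - 105.875) = 27.7552.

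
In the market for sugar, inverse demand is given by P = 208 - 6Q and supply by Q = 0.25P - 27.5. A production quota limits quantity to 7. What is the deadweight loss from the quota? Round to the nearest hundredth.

39.20

Rewriting supply in inverse form: P = 110 + 4Q.
Unrestricted equilibrium: Q* = (208 - 110)/(6 + 4) = 9.8.
At Q = 7 the demand price is 208 - 6(7) = 166 and the supply price is 110 + 4(7) = 138.
DWL = (1/2)(gap between curves at 7) x (Q* - 7) = (1/2)(28)(2.8) = 39.2.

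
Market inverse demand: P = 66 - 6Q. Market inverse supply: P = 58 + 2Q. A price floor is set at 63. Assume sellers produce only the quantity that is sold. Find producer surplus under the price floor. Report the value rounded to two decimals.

2.25

Free-market equilibrium: 66 - 6Q = 58 + 2Q gives Q* = 1, P* = 60.
At the floor price 63, quantity demanded is (66 - 63)/6 = 0.5; demand is the short side, so Q = 0.5 trades at P = 63.
The supply price at Q = 0.5 is 59. PS is the trapezoid between 63 and supply over [0, 0.5]: (1/2)[(63 - 58) + (63 - 59)](0.5) = 2.25.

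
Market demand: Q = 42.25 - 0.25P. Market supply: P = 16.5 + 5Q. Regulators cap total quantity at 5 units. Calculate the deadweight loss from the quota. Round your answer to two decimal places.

Rewriting demand in inverse form: P = 169 - 4Q.
Without the quota, 169 - 4Q = 16.5 + 5Q gives Q* = 16.9444.
At Q = 5 the demand price is 169 - 4(5) = 149 and the supply price is 16.5 + 5(5) = 41.5.
DWL = (1/2)(gap between curves at 5) x (Q* - 5) = (1/2)(107.5)(11.9444) = 642.0139.

642.01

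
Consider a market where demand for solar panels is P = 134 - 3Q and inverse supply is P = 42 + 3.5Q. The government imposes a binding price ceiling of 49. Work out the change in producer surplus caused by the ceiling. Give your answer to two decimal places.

Free-market equilibrium: 134 - 3Q = 42 + 3.5Q gives Q* = 14.1538, P* = 91.5385.
At P = 49, sellers supply (49 - 42)/3.5 = 2 while buyers want more, so the quantity traded is 2 at price 49.
PS goes from (1/2)(14.1538)(49.5385) = 350.5799 to 7 (computed as (49 - 42)(2) - (1/2)(3.5)(2)^2), a change of -343.5799.

-343.58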